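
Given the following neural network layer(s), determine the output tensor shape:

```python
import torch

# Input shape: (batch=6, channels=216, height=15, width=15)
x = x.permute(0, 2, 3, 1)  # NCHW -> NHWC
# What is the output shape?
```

Input: (6, 216, 15, 15) -> Output: (6, 15, 15, 216)

Answer: (6, 15, 15, 216)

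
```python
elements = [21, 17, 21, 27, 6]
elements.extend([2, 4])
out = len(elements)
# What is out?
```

Trace:
`elements = [21, 17, 21, 27, 6]` → elements = [21, 17, 21, 27, 6]
`elements.extend([2, 4])` → elements = [21, 17, 21, 27, 6, 2, 4]
`out = len(elements)` → out = 7
So out = 7

Answer: 7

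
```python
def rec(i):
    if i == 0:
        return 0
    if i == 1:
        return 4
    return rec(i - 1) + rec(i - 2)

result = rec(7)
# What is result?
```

Build up from base cases: rec(0)=0, rec(1)=4, rec(2)=4, rec(3)=8, rec(4)=12, rec(5)=20, rec(6)=32, ..., rec(7)=52

Answer: 52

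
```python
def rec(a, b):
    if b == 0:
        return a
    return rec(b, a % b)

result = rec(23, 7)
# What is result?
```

rec(23, 7) -> rec(7, 2) -> rec(2, 1) -> rec(1, 0) -> 1

Answer: 1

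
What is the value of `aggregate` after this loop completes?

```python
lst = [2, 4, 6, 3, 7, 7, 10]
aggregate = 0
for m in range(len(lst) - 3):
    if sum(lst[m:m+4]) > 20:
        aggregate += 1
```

Count windows with sum > 20
`aggregate` takes the values: 0 → 1 → 2

Answer: 2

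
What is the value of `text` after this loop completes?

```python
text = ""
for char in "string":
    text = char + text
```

Reverse 'string'
`text` takes the values: "" → "s" → "ts" → "rts" → "irts" → "nirts" → "gnirts"

Answer: "gnirts"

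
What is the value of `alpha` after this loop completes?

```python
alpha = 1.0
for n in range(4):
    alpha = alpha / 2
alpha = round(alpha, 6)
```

Halving LR 4 times: 1 / 2^4
`alpha` takes the values: 1.0 → 0.5 → 0.25 → 0.125 → 0.0625

Answer: 0.0625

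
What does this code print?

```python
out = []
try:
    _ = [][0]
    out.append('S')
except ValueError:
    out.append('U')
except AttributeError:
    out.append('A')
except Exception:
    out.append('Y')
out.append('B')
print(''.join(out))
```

Execution trace: 'Y' (except Exception) → 'B' (after the try/except). Output: YB

Answer: YB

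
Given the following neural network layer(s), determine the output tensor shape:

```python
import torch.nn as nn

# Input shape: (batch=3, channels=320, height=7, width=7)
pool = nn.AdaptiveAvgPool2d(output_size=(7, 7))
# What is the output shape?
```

Input: (3, 320, 7, 7) -> Output: (3, 320, 7, 7)

Answer: (3, 320, 7, 7)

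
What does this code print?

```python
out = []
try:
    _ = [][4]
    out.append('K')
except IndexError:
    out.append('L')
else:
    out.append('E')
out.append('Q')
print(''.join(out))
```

Execution trace: 'L' (except IndexError) → 'Q' (after the try/except). Output: LQ

Answer: LQ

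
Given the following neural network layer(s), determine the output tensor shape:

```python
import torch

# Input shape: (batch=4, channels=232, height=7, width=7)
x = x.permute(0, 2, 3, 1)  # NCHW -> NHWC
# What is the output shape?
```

Input: (4, 232, 7, 7) -> Output: (4, 7, 7, 232)

Answer: (4, 7, 7, 232)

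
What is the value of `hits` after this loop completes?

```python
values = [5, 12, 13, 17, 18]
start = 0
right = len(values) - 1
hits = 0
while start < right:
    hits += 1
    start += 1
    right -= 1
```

Iterations until pointers meet (list length 5)
`hits` takes the values: 0 → 1 → 2

Answer: 2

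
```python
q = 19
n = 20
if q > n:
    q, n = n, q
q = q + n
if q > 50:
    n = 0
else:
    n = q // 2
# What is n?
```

Trace:
`q = 19` → q = 19
`n = 20` → n = 20
`if q > n: ...` → q > n is False → no variable changes
`q = q + n` → q = 39
`if q > 50: ...` → q > 50 is False, take else branch → n = 19
So n = 19

Answer: 19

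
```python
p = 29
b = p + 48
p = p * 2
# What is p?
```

Trace:
`p = 29` → p = 29
`b = p + 48` → b = 77
`p = p * 2` → p = 58
So p = 58

Answer: 58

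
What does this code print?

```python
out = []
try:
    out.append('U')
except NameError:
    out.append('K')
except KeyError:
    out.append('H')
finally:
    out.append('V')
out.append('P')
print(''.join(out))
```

Execution trace: 'U' (try body, no exception) → 'V' (finally) → 'P' (after the try/except). Output: UVP

Answer: UVP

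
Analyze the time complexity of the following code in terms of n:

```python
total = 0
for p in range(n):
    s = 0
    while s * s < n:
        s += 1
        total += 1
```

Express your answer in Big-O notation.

Each loop level contributes: n × √n. Multiplying the contributions gives O(n√n).

Answer: O(n√n)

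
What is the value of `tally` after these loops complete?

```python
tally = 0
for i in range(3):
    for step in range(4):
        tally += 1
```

3 * 4 = 12
`tally` takes the values: 0 → 1 → 2 → 3 → 4 → 5 → 6 → 7 → 8 → 9 → 10 → 11 → 12

Answer: 12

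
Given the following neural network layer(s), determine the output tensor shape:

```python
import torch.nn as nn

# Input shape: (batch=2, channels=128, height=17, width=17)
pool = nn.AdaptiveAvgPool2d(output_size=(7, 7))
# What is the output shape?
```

Input: (2, 128, 17, 17) -> Output: (2, 128, 7, 7)

Answer: (2, 128, 7, 7)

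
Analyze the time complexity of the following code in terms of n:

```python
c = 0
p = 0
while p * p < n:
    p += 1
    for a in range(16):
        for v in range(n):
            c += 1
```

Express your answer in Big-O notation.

Each loop level contributes: √n × 1 × n. Multiplying the contributions gives O(n√n).

Answer: O(n√n)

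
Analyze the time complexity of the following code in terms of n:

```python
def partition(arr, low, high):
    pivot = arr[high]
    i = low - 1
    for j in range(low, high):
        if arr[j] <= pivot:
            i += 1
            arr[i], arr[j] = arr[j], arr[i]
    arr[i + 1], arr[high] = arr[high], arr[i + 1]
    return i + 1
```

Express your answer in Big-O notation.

This is Lomuto partition (single pass over [low, high), where n = high - low). Time complexity: O(n).

Answer: O(n)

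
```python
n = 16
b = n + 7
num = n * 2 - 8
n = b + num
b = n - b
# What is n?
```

Trace:
`n = 16` → n = 16
`b = n + 7` → b = 23
`num = n * 2 - 8` → num = 24
`n = b + num` → n = 47
`b = n - b` → b = 24
So n = 47

Answer: 47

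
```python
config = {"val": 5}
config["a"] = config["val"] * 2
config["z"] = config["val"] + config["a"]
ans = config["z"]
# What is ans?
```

Trace:
`config = {"val": 5}` → config = {'val': 5}
`config["a"] = config["val"] * 2` → config = {'val': 5, 'a': 10}
`config["z"] = config["val"] + config["a"]` → config = {'val': 5, 'a': 10, 'z': 15}
`ans = config["z"]` → ans = 15
So ans = 15

Answer: 15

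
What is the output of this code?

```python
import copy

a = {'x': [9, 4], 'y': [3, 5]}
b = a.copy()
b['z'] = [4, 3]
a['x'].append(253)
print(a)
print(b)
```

Key concept: shallow copy of dict with mutable values.
Step by step:
`a = {'x': [9, 4], 'y': [3, 5]}` → a = {'x': [9, 4], 'y': [3, 5]}
`b = a.copy()` → b = {'x': [9, 4], 'y': [3, 5]}
`b['z'] = [4, 3]` → b = {'x': [9, 4], 'y': [3, 5], 'z': [4, 3]}
`a['x'].append(253)` → a = {'x': [9, 4, 253], 'y': [3, 5]}; b = {'x': [9, 4, 253], 'y': [3, 5], 'z': [4, 3]}
`print(a)` → prints {'x': [9, 4, 253], 'y': [3, 5]}
`print(b)` → prints {'x': [9, 4, 253], 'y': [3, 5], 'z': [4, 3]}

Answer:
{'x': [9, 4, 253], 'y': [3, 5]}
{'x': [9, 4, 253], 'y': [3, 5], 'z': [4, 3]}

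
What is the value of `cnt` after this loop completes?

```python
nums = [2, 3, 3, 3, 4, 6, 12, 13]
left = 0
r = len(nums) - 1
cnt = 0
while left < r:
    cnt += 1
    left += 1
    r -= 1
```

Iterations until pointers meet (list length 8)
`cnt` takes the values: 0 → 1 → 2 → 3 → 4

Answer: 4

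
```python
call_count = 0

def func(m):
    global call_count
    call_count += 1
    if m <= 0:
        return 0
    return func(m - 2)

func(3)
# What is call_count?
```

Linear recursion stepping by 2: 3 calls from m=3 down to ≤0.

Answer: 3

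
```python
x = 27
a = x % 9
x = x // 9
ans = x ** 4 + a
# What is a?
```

Trace:
`x = 27` → x = 27
`a = x % 9` → a = 0
`x = x // 9` → x = 3
`ans = x ** 4 + a` → ans = 81
So a = 0

Answer: 0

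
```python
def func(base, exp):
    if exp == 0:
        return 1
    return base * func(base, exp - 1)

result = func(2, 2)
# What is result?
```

func(2, 2) = 2 * 2 = 4

Answer: 4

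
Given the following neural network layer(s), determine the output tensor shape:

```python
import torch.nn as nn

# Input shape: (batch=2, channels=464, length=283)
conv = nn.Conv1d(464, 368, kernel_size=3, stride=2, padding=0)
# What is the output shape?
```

Input: (2, 464, 283) -> Output: (2, 368, 141)

Answer: (2, 368, 141)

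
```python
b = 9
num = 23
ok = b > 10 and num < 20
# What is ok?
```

Trace:
`b = 9` → b = 9
`num = 23` → num = 23
`ok = b > 10 and num < 20` → ok = False
So ok = False

Answer: False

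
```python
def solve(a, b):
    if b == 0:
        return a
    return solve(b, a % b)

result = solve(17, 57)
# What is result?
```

solve(17, 57) -> solve(57, 17) -> solve(17, 6) -> solve(6, 5) -> solve(5, 1) -> solve(1, 0) -> 1

Answer: 1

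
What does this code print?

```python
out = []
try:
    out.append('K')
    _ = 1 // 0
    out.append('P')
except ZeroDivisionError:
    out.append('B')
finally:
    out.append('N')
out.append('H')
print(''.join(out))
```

Execution trace: 'K' (try body) → 'B' (except ZeroDivisionError) → 'N' (finally) → 'H' (after the try/except). Output: KBNH

Answer: KBNH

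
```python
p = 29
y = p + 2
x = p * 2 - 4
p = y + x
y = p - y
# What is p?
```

Trace:
`p = 29` → p = 29
`y = p + 2` → y = 31
`x = p * 2 - 4` → x = 54
`p = y + x` → p = 85
`y = p - y` → y = 54
So p = 85

Answer: 85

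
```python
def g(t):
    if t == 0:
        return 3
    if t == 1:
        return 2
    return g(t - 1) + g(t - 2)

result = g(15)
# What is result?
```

Build up from base cases: g(0)=3, g(1)=2, g(2)=5, g(3)=7, g(4)=12, g(5)=19, g(6)=31, ..., g(15)=2351

Answer: 2351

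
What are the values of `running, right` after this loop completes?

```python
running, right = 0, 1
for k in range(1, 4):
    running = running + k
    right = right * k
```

Sum and factorial of 1 to 3
`running, right` takes the values: (0, 1) → (1, 1) → (3, 1) → (3, 2) → (6, 2) → (6, 6)

Answer: 6, 6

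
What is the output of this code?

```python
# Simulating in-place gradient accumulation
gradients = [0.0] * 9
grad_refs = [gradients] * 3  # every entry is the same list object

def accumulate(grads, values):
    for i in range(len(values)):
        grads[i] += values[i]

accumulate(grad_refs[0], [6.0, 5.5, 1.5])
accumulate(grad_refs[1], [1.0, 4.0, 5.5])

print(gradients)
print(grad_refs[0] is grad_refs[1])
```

Key concept: gradient accumulation aliasing.
Step by step:
`gradients = [0.0] * 9` → gradients = [0.0, 0.0, 0.0, 0.0, 0.0, 0.0, 0.0, 0.0, 0.0]
`grad_refs = [gradients] * 3` → grad_refs = [[0.0, 0.0, 0.0, 0.0, 0.0, 0.0, 0.0, 0.0, 0.0], [0.0, 0.0, 0.0, 0.0, 0.0, 0.0, 0.0, 0.0, 0.0], [0.0, 0.0, 0.0, 0.0, 0.0, 0.0, 0.0, 0.0, 0.0]]
`accumulate(grad_refs[0], [6.0, 5.5, 1.5])` → gradients = [6.0, 5.5, 1.5, 0.0, 0.0, 0.0, 0.0, 0.0, 0.0]; grad_refs = [[6.0, 5.5, 1.5, 0.0, 0.0, 0.0, 0.0, 0.0, 0.0], [6.0, 5.5, 1.5, 0.0, 0.0, 0.0, 0.0, 0.0, 0.0], [6.0, 5.5, 1.5, 0.0, 0.0, 0.0, 0.0, 0.0, 0.0]]
`accumulate(grad_refs[1], [1.0, 4.0, 5.5])` → gradients = [7.0, 9.5, 7.0, 0.0, 0.0, 0.0, 0.0, 0.0, 0.0]; grad_refs = [[7.0, 9.5, 7.0, 0.0, 0.0, 0.0, 0.0, 0.0, 0.0], [7.0, 9.5, 7.0, 0.0, 0.0, 0.0, 0.0, 0.0, 0.0], [7.0, 9.5, 7.0, 0.0, 0.0, 0.0, 0.0, 0.0, 0.0]]
`print(gradients)` → prints [7.0, 9.5, 7.0, 0.0, 0.0, 0.0, 0.0, 0.0, 0.0]
`print(grad_refs[0] is grad_refs[1])` → prints True

Answer:
[7.0, 9.5, 7.0, 0.0, 0.0, 0.0, 0.0, 0.0, 0.0]
True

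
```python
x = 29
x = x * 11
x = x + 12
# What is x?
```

Trace:
`x = 29` → x = 29
`x = x * 11` → x = 319
`x = x + 12` → x = 331
So x = 331

Answer: 331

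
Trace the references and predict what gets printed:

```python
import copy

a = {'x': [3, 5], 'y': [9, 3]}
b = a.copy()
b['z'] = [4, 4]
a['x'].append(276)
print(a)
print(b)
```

Key concept: shallow copy of dict with mutable values.
Step by step:
`a = {'x': [3, 5], 'y': [9, 3]}` → a = {'x': [3, 5], 'y': [9, 3]}
`b = a.copy()` → b = {'x': [3, 5], 'y': [9, 3]}
`b['z'] = [4, 4]` → b = {'x': [3, 5], 'y': [9, 3], 'z': [4, 4]}
`a['x'].append(276)` → a = {'x': [3, 5, 276], 'y': [9, 3]}; b = {'x': [3, 5, 276], 'y': [9, 3], 'z': [4, 4]}
`print(a)` → prints {'x': [3, 5, 276], 'y': [9, 3]}
`print(b)` → prints {'x': [3, 5, 276], 'y': [9, 3], 'z': [4, 4]}

Answer:
{'x': [3, 5, 276], 'y': [9, 3]}
{'x': [3, 5, 276], 'y': [9, 3], 'z': [4, 4]}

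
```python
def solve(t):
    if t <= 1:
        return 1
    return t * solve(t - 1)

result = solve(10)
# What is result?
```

solve(10) = 10 * 9 * 8 * 7 * 6 * 5 * 4 * 3 * 2 * 1 = 3628800

Answer: 3628800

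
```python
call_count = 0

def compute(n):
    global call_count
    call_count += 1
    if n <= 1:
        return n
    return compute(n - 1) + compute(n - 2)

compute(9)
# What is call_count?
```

Calls(n) = 1 + Calls(n-1) + Calls(n-2); Calls(0)=Calls(1)=1. For n=9 this gives 109.

Answer: 109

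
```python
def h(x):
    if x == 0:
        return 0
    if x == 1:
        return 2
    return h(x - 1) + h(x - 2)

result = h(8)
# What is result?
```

Build up from base cases: h(0)=0, h(1)=2, h(2)=2, h(3)=4, h(4)=6, h(5)=10, h(6)=16, ..., h(8)=42

Answer: 42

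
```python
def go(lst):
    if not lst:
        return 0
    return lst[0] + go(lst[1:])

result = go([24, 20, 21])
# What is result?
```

24 + 20 + 21 + 0 = 65

Answer: 65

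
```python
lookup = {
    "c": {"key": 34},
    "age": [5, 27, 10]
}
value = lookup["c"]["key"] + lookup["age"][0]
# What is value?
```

Trace:
`lookup = { ...` → lookup = {'c': {'key': 34}, 'age': [5, 27, 10]}
`value = lookup["c"]["key"] + lookup["age"][0]` → value = 39
So value = 39

Answer: 39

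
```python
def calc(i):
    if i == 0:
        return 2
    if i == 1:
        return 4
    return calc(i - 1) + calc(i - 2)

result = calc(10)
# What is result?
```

Build up from base cases: calc(0)=2, calc(1)=4, calc(2)=6, calc(3)=10, calc(4)=16, calc(5)=26, calc(6)=42, ..., calc(10)=288

Answer: 288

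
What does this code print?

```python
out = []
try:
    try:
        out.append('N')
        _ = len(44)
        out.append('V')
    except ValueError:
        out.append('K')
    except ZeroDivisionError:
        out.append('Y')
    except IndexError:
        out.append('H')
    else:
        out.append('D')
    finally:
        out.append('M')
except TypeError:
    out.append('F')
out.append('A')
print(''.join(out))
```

Execution trace: 'N' (try body) → 'M' (finally) → 'F' (outer except TypeError) → 'A' (after the try/except). Output: NMFA

Answer: NMFA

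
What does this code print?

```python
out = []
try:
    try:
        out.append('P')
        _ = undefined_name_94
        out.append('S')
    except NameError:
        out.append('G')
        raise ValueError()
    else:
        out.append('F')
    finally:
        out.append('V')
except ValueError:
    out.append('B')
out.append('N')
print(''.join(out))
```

Execution trace: 'P' (inner try body) → 'G' (inner except NameError) → 'V' (inner finally) → 'B' (outer except ValueError) → 'N' (after the try/except). Output: PGVBN

Answer: PGVBN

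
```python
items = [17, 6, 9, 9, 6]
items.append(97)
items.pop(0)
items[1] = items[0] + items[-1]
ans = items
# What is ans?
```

Trace:
`items = [17, 6, 9, 9, 6]` → items = [17, 6, 9, 9, 6]
`items.append(97)` → items = [17, 6, 9, 9, 6, 97]
`items.pop(0)` → items = [6, 9, 9, 6, 97]
`items[1] = items[0] + items[-1]` → items = [6, 103, 9, 6, 97]
`ans = items` → ans = [6, 103, 9, 6, 97]
So ans = [6, 103, 9, 6, 97]

Answer: [6, 103, 9, 6, 97]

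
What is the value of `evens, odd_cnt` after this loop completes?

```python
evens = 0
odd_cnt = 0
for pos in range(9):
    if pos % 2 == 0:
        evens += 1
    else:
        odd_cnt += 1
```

Count evens and odds in range(9)
`evens, odd_cnt` takes the values: (0, 0) → (1, 0) → (1, 1) → (2, 1) → (2, 2) → (3, 2) → (3, 3) → (4, 3) → (4, 4) → (5, 4)

Answer: 5, 4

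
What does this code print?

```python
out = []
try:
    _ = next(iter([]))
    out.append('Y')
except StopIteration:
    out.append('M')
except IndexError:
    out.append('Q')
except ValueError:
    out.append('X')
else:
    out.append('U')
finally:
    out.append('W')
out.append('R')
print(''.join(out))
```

Execution trace: 'M' (except StopIteration) → 'W' (finally) → 'R' (after the try/except). Output: MWR

Answer: MWR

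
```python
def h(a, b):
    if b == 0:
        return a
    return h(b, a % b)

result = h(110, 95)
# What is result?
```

h(110, 95) -> h(95, 15) -> h(15, 5) -> h(5, 0) -> 5

Answer: 5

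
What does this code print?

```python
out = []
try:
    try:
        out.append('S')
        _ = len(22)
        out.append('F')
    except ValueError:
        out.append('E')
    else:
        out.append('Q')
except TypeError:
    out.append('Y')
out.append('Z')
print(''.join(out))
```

Execution trace: 'S' (try body) → 'Y' (outer except TypeError) → 'Z' (after the try/except). Output: SYZ

Answer: SYZ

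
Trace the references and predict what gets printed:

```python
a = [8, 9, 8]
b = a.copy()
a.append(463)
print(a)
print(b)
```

Key concept: list.copy() creates independent copy.
Step by step:
`a = [8, 9, 8]` → a = [8, 9, 8]
`b = a.copy()` → b = [8, 9, 8]
`a.append(463)` → a = [8, 9, 8, 463]
`print(a)` → prints [8, 9, 8, 463]
`print(b)` → prints [8, 9, 8]

Answer:
[8, 9, 8, 463]
[8, 9, 8]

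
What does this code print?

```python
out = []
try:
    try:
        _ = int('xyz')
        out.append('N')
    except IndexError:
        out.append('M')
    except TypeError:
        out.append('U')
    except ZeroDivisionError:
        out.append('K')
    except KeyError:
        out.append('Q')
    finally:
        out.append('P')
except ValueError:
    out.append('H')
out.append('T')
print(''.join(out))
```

Execution trace: 'P' (finally) → 'H' (outer except ValueError) → 'T' (after the try/except). Output: PHT

Answer: PHT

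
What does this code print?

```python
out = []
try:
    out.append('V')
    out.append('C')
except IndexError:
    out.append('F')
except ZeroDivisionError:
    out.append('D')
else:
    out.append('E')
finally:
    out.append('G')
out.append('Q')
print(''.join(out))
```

Execution trace: 'V' (try body) → 'C' (try body, no exception) → 'E' (else) → 'G' (finally) → 'Q' (after the try/except). Output: VCEGQ

Answer: VCEGQ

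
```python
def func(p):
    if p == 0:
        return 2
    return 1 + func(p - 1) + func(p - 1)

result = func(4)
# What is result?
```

func(p) = 1 + 2·func(p-1), func(0)=2. Closed form: (2+1)·2^4 - 1 = 47.

Answer: 47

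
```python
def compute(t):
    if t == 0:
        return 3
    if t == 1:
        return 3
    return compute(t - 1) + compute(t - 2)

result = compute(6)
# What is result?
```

Build up from base cases: compute(0)=3, compute(1)=3, compute(2)=6, compute(3)=9, compute(4)=15, compute(5)=24, compute(6)=39

Answer: 39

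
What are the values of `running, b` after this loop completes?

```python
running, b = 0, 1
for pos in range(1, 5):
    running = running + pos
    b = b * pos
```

Sum and factorial of 1 to 4
`running, b` takes the values: (0, 1) → (1, 1) → (3, 1) → (3, 2) → (6, 2) → (6, 6) → (10, 6) → (10, 24)

Answer: 10, 24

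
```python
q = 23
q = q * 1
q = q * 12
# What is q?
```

Trace:
`q = 23` → q = 23
`q = q * 1` → q = 23
`q = q * 12` → q = 276
So q = 276

Answer: 276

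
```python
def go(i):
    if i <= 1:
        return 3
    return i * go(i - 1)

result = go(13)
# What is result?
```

go(13) = 13 * 12 * 11 * 10 * 9 * 8 * 7 * 6 * 5 * 4 * 3 * 2 * 3 = 18681062400

Answer: 18681062400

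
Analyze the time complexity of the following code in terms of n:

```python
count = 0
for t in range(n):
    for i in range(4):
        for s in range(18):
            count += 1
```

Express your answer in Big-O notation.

Each loop level contributes: n × 1 × 1. Multiplying the contributions gives O(n).

Answer: O(n)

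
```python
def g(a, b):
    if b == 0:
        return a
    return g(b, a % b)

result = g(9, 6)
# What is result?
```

g(9, 6) -> g(6, 3) -> g(3, 0) -> 3

Answer: 3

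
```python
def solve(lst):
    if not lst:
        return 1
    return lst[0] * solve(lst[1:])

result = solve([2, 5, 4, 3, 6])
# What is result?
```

Product over [2, 5, 4, 3, 6] = 2 * 5 * 4 * 3 * 6 = 720

Answer: 720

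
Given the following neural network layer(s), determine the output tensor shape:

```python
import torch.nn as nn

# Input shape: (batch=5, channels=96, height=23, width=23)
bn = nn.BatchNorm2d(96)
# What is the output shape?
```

Input: (5, 96, 23, 23) -> Output: (5, 96, 23, 23)

Answer: (5, 96, 23, 23)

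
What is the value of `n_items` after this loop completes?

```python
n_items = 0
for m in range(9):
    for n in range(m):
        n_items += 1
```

Triangle number: 0+1+2+...+8
`n_items` takes the values: 0 → 1 → 2 → 3 → 4 → 5 → 6 → 7 → 8 → 9 → 10 → 11 → 12 → 13 → 14 → 15 → 16 → 17 → 18 → 19 → 20 → 21 → 22 → 23 → 24 → 25 → 26 → 27 → 28 → 29 → 30 → 31 → 32 → 33 → 34 → 35 → 36

Answer: 36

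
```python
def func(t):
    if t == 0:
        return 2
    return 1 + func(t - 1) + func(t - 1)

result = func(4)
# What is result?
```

func(t) = 1 + 2·func(t-1), func(0)=2. Closed form: (2+1)·2^4 - 1 = 47.

Answer: 47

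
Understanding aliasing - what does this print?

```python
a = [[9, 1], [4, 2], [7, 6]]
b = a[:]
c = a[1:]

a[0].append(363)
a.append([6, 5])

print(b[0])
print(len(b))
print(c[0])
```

Key concept: slice with nested mutation.
Step by step:
`a = [[9, 1], [4, 2], [7, 6]]` → a = [[9, 1], [4, 2], [7, 6]]
`b = a[:]` → b = [[9, 1], [4, 2], [7, 6]]
`c = a[1:]` → c = [[4, 2], [7, 6]]
`a[0].append(363)` → a = [[9, 1, 363], [4, 2], [7, 6]]; b = [[9, 1, 363], [4, 2], [7, 6]]
`a.append([6, 5])` → a = [[9, 1, 363], [4, 2], [7, 6], [6, 5]]
`print(b[0])` → prints [9, 1, 363]
`print(len(b))` → prints 3
`print(c[0])` → prints [4, 2]

Answer:
[9, 1, 363]
3
[4, 2]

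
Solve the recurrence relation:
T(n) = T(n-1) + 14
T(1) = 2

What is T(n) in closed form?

Unrolling: T(n) = T(1) + 14·(n-1) = 2 + 14(n-1) = 14n - 12.

Answer: T(n) = 14n - 12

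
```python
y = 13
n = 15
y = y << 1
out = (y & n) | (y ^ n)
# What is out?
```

Trace:
`y = 13` → y = 13
`n = 15` → n = 15
`y = y << 1` → y = 26
`out = (y & n) | (y ^ n)` → out = 31
So out = 31

Answer: 31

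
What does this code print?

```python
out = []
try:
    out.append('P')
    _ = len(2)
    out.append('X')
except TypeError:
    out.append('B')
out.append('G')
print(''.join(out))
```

Execution trace: 'P' (try body) → 'B' (except TypeError) → 'G' (after the try/except). Output: PBG

Answer: PBG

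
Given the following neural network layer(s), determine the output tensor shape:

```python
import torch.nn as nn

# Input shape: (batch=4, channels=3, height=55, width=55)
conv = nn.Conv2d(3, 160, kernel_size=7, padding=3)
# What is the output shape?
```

Input: (4, 3, 55, 55) -> Output: (4, 160, 55, 55)

Answer: (4, 160, 55, 55)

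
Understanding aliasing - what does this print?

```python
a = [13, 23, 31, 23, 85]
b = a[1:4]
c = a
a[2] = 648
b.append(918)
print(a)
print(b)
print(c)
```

Key concept: slice vs alias.
Step by step:
`a = [13, 23, 31, 23, 85]` → a = [13, 23, 31, 23, 85]
`b = a[1:4]` → b = [23, 31, 23]
`c = a` → c = [13, 23, 31, 23, 85] (same object as a)
`a[2] = 648` → a = [13, 23, 648, 23, 85] (same object as c); c = [13, 23, 648, 23, 85] (same object as a)
`b.append(918)` → b = [23, 31, 23, 918]
`print(a)` → prints [13, 23, 648, 23, 85]
`print(b)` → prints [23, 31, 23, 918]
`print(c)` → prints [13, 23, 648, 23, 85]

Answer:
[13, 23, 648, 23, 85]
[23, 31, 23, 918]
[13, 23, 648, 23, 85]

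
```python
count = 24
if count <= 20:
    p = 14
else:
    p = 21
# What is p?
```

Trace:
`count = 24` → count = 24
`if count <= 20: ...` → count <= 20 is False, take else branch → p = 21
So p = 21

Answer: 21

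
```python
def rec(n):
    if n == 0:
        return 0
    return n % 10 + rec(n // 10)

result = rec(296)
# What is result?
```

Sum of digits of 296: 6 + 9 + 2 = 17

Answer: 17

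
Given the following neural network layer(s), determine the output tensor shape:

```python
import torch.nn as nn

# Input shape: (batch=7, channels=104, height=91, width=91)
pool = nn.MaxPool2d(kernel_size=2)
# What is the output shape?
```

Input: (7, 104, 91, 91) -> Output: (7, 104, 45, 45)

Answer: (7, 104, 45, 45)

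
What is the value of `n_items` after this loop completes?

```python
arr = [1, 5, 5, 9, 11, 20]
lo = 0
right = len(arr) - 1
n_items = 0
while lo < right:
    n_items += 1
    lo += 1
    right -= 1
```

Iterations until pointers meet (list length 6)
`n_items` takes the values: 0 → 1 → 2 → 3

Answer: 3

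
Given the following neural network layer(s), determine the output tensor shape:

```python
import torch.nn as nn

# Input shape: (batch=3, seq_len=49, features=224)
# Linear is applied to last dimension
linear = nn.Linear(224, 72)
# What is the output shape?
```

Input: (3, 49, 224) -> Output: (3, 49, 72)

Answer: (3, 49, 72)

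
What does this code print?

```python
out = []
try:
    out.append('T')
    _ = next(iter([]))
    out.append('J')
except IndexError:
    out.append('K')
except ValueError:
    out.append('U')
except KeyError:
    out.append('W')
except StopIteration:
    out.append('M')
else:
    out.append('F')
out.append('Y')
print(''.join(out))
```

Execution trace: 'T' (try body) → 'M' (except StopIteration) → 'Y' (after the try/except). Output: TMY

Answer: TMY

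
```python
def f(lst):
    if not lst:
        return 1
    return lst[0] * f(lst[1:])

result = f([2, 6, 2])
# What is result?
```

Product over [2, 6, 2] = 2 * 6 * 2 = 24

Answer: 24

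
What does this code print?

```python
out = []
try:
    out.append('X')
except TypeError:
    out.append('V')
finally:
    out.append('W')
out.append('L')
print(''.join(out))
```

Execution trace: 'X' (try body, no exception) → 'W' (finally) → 'L' (after the try/except). Output: XWL

Answer: XWL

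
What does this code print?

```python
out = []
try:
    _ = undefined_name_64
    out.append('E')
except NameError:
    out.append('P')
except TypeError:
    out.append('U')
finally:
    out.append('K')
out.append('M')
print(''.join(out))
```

Execution trace: 'P' (except NameError) → 'K' (finally) → 'M' (after the try/except). Output: PKM

Answer: PKM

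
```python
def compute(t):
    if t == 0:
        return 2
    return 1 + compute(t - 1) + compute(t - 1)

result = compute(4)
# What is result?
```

compute(t) = 1 + 2·compute(t-1), compute(0)=2. Closed form: (2+1)·2^4 - 1 = 47.

Answer: 47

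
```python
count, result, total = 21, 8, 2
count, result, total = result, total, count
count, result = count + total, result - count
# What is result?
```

Trace:
`count, result, total = 21, 8, 2` → count = 21; result = 8; total = 2
`count, result, total = result, total, count` → count = 8; result = 2; total = 21
`count, result = count + total, result - count` → count = 29; result = -6
So result = -6

Answer: -6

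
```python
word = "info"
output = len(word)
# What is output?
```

Trace:
`word = "info"` → word = 'info'
`output = len(word)` → output = 4
So output = 4

Answer: 4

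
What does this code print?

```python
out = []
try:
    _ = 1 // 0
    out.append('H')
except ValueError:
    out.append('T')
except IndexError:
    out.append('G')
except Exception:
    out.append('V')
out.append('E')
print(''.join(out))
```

Execution trace: 'V' (except Exception) → 'E' (after the try/except). Output: VE

Answer: VE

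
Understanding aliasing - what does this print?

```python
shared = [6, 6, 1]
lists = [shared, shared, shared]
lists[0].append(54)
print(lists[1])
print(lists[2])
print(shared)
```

Key concept: list of same reference.
Step by step:
`shared = [6, 6, 1]` → shared = [6, 6, 1]
`lists = [shared, shared, shared]` → lists = [[6, 6, 1], [6, 6, 1], [6, 6, 1]]
`lists[0].append(54)` → shared = [6, 6, 1, 54]; lists = [[6, 6, 1, 54], [6, 6, 1, 54], [6, 6, 1, 54]]
`print(lists[1])` → prints [6, 6, 1, 54]
`print(lists[2])` → prints [6, 6, 1, 54]
`print(shared)` → prints [6, 6, 1, 54]

Answer:
[6, 6, 1, 54]
[6, 6, 1, 54]
[6, 6, 1, 54]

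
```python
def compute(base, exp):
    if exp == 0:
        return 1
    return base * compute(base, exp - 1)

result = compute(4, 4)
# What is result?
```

compute(4, 4) = 4 * 4 * 4 * 4 = 256

Answer: 256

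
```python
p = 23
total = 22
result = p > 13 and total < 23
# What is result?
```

Trace:
`p = 23` → p = 23
`total = 22` → total = 22
`result = p > 13 and total < 23` → result = True
So result = True

Answer: True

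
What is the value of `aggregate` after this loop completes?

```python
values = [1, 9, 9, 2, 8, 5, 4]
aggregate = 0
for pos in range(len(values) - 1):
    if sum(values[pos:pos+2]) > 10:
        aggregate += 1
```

Count windows with sum > 10
`aggregate` takes the values: 0 → 1 → 2 → 3

Answer: 3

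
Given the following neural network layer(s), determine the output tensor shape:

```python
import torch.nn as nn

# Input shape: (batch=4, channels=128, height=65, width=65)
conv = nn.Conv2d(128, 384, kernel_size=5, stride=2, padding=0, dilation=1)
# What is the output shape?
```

Input: (4, 128, 65, 65) -> Output: (4, 384, 31, 31)

Answer: (4, 384, 31, 31)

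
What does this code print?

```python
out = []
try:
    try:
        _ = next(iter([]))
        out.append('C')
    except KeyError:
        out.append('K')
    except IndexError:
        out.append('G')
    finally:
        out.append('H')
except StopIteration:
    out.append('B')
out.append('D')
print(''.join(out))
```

Execution trace: 'H' (finally) → 'B' (outer except StopIteration) → 'D' (after the try/except). Output: HBD

Answer: HBD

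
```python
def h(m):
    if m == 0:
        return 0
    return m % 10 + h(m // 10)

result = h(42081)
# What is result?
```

Sum of digits of 42081: 1 + 8 + 0 + 2 + 4 = 15

Answer: 15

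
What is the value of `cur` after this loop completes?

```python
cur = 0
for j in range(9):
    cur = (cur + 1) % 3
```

Increment mod 3, 9 times = 0
`cur` takes the values: 0 → 1 → 2 → 0 → 1 → 2 → 0 → 1 → 2 → 0

Answer: 0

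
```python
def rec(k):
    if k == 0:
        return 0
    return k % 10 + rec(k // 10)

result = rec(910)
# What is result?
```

Sum of digits of 910: 0 + 1 + 9 = 10

Answer: 10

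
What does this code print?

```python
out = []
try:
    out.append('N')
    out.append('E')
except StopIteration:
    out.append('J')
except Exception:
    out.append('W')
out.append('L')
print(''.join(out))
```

Execution trace: 'N' (try body) → 'E' (try body, no exception) → 'L' (after the try/except). Output: NEL

Answer: NEL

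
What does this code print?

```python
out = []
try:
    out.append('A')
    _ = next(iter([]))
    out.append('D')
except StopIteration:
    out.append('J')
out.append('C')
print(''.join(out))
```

Execution trace: 'A' (try body) → 'J' (except StopIteration) → 'C' (after the try/except). Output: AJC

Answer: AJC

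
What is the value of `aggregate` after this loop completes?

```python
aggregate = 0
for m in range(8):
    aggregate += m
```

Sum of 0 to 7 = 28
`aggregate` takes the values: 0 → 1 → 3 → 6 → 10 → 15 → 21 → 28

Answer: 28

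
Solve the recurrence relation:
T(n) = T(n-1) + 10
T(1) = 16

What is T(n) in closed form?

Unrolling: T(n) = T(1) + 10·(n-1) = 16 + 10(n-1) = 10n + 6.

Answer: T(n) = 10n + 6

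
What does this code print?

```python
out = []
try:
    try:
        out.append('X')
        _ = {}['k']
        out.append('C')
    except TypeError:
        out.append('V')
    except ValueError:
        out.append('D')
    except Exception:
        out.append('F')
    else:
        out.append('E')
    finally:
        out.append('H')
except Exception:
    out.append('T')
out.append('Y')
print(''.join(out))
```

Execution trace: 'X' (inner try body) → 'F' (inner except Exception) → 'H' (inner finally) → 'Y' (after the try/except). Output: XFHY

Answer: XFHY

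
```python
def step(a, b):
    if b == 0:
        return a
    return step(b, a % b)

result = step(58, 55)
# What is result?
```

step(58, 55) -> step(55, 3) -> step(3, 1) -> step(1, 0) -> 1

Answer: 1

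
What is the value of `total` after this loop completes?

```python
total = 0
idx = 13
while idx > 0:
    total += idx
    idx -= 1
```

Sum 13 down to 1
`total` takes the values: 0 → 13 → 25 → 36 → 46 → 55 → 63 → 70 → 76 → 81 → 85 → 88 → 90 → 91

Answer: 91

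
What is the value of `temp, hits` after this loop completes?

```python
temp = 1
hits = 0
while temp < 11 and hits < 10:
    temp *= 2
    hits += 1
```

Double until >= 11 or 10 iterations
`temp, hits` takes the values: (1, 0) → (2, 0) → (2, 1) → (4, 1) → (4, 2) → (8, 2) → (8, 3) → (16, 3) → (16, 4)

Answer: 16, 4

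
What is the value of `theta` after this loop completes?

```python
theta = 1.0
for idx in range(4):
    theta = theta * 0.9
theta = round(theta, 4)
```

Exponential decay: 1.0 * 0.9^4
`theta` takes the values: 1.0 → 0.9 → 0.81 → 0.729 → 0.6561

Answer: 0.6561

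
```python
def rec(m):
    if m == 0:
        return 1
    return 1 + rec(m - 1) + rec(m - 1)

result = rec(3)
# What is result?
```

rec(m) = 1 + 2·rec(m-1), rec(0)=1. Closed form: (1+1)·2^3 - 1 = 15.

Answer: 15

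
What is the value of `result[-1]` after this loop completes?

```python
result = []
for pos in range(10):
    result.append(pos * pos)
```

Last element of squares 0 to 9
`result` takes the values: [] → [0] → [0, 1] → [0, 1, 4] → [0, 1, 4, 9] → [0, 1, 4, 9, 16] → [0, 1, 4, 9, 16, 25] → [0, 1, 4, 9, 16, 25, 36] → [0, 1, 4, 9, 16, 25, 36, 49] → [0, 1, 4, 9, 16, 25, 36, 49, 64] → [0, 1, 4, 9, 16, 25, 36, 49, 64, 81]
So `result[-1]` = 81

Answer: 81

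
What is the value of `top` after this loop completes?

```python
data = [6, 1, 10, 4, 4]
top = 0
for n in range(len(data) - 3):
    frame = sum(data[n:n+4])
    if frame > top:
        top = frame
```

Max sum of 4-element window in [6, 1, 10, 4, 4]
`top` takes the values: 0 → 21

Answer: 21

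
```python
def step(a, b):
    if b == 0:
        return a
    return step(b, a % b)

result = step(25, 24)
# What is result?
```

step(25, 24) -> step(24, 1) -> step(1, 0) -> 1

Answer: 1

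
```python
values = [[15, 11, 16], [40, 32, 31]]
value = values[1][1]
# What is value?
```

Trace:
`values = [[15, 11, 16], [40, 32, 31]]` → values = [[15, 11, 16], [40, 32, 31]]
`value = values[1][1]` → value = 32
So value = 32

Answer: 32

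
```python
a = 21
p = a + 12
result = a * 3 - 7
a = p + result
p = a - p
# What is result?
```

Trace:
`a = 21` → a = 21
`p = a + 12` → p = 33
`result = a * 3 - 7` → result = 56
`a = p + result` → a = 89
`p = a - p` → p = 56
So result = 56

Answer: 56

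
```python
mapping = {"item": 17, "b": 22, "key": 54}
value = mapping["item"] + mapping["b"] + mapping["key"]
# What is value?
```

Trace:
`mapping = {"item": 17, "b": 22, "key": 54}` → mapping = {'item': 17, 'b': 22, 'key': 54}
`value = mapping["item"] + mapping["b"] + mapping["key"]` → value = 93
So value = 93

Answer: 93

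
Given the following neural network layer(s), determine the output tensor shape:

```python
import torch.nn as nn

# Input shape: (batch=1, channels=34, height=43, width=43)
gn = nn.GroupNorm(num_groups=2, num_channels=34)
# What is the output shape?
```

Input: (1, 34, 43, 43) -> Output: (1, 34, 43, 43)

Answer: (1, 34, 43, 43)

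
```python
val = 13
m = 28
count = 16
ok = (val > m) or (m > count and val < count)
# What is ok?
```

Trace:
`val = 13` → val = 13
`m = 28` → m = 28
`count = 16` → count = 16
`ok = (val > m) or (m > count and val < count)` → ok = True
So ok = True

Answer: True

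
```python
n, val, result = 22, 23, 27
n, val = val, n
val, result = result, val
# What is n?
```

Trace:
`n, val, result = 22, 23, 27` → n = 22; val = 23; result = 27
`n, val = val, n` → n = 23; val = 22
`val, result = result, val` → val = 27; result = 22
So n = 23

Answer: 23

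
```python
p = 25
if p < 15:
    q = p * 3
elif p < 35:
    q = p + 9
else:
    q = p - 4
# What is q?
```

Trace:
`p = 25` → p = 25
`if p < 15: ...` → p < 15 is False, p < 35 is True → q = 34
So q = 34

Answer: 34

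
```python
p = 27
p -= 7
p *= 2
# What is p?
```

Trace:
`p = 27` → p = 27
`p -= 7` → p = 20
`p *= 2` → p = 40
So p = 40

Answer: 40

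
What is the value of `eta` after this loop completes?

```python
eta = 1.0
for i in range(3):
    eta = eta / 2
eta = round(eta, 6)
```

Halving LR 3 times: 1 / 2^3
`eta` takes the values: 1.0 → 0.5 → 0.25 → 0.125

Answer: 0.125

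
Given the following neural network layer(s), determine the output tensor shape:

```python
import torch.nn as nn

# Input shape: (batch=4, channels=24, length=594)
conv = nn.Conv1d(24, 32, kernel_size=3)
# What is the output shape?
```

Input: (4, 24, 594) -> Output: (4, 32, 592)

Answer: (4, 32, 592)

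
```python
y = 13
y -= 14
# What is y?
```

Trace:
`y = 13` → y = 13
`y -= 14` → y = -1
So y = -1

Answer: -1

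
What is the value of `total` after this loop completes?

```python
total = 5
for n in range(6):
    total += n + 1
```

Start at 5, add 1 to 6 = 26
`total` takes the values: 5 → 6 → 8 → 11 → 15 → 20 → 26

Answer: 26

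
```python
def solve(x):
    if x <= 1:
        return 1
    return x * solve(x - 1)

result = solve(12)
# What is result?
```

solve(12) = 12 * 11 * 10 * 9 * 8 * 7 * 6 * 5 * 4 * 3 * 2 * 1 = 479001600

Answer: 479001600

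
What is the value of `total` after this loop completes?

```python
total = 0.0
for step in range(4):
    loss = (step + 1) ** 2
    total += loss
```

Sum of squared losses 1² + 2² + ... + 4²
`total` takes the values: 0.0 → 1.0 → 5.0 → 14.0 → 30.0

Answer: 30.0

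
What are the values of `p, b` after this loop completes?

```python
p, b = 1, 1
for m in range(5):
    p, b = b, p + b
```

Fibonacci: after 5 iterations
`p, b` takes the values: (1, 1) → (1, 2) → (2, 3) → (3, 5) → (5, 8) → (8, 13)

Answer: 8, 13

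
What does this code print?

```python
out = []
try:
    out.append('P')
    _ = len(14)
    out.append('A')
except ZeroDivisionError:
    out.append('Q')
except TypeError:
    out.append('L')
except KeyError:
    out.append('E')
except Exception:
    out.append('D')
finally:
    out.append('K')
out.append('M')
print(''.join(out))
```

Execution trace: 'P' (try body) → 'L' (except TypeError) → 'K' (finally) → 'M' (after the try/except). Output: PLKM

Answer: PLKM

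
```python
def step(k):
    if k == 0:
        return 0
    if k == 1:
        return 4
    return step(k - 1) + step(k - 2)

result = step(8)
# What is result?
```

Build up from base cases: step(0)=0, step(1)=4, step(2)=4, step(3)=8, step(4)=12, step(5)=20, step(6)=32, ..., step(8)=84

Answer: 84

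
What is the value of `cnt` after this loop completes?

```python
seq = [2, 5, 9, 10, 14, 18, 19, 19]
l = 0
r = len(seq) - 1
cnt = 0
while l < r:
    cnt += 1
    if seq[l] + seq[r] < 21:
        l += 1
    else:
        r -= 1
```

Steps to find pair summing to 21
`cnt` takes the values: 0 → 1 → 2 → 3 → 4 → 5 → 6 → 7

Answer: 7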